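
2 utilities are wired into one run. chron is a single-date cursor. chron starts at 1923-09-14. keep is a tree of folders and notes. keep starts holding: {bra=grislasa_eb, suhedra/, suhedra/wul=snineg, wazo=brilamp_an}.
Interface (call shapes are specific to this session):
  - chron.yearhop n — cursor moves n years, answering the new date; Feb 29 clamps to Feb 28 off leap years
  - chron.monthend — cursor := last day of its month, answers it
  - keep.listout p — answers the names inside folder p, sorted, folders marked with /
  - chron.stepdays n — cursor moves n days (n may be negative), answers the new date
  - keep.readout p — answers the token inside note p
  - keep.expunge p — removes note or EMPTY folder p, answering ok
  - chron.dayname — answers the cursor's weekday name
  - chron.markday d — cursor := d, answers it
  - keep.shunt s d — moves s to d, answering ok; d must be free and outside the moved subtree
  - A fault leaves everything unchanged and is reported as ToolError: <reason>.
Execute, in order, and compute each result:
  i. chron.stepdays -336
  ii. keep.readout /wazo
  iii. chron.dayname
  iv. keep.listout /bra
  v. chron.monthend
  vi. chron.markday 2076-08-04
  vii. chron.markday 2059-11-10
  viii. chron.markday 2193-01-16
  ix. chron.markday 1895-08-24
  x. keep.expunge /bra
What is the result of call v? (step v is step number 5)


[in] stepdays -336
  1922-10-13
[in] readout /wazo
  brilamp_an
[in] dayname
  Friday
[in] listout /bra
  ToolError: not a directory
[in] monthend
  1922-10-31
[in] markday 2076-08-04
  2076-08-04
[in] markday 2059-11-10
  2059-11-10
[in] markday 2193-01-16
  2193-01-16
[in] markday 1895-08-24
  1895-08-24
[in] expunge /bra
  ok

Answer: 1922-10-31


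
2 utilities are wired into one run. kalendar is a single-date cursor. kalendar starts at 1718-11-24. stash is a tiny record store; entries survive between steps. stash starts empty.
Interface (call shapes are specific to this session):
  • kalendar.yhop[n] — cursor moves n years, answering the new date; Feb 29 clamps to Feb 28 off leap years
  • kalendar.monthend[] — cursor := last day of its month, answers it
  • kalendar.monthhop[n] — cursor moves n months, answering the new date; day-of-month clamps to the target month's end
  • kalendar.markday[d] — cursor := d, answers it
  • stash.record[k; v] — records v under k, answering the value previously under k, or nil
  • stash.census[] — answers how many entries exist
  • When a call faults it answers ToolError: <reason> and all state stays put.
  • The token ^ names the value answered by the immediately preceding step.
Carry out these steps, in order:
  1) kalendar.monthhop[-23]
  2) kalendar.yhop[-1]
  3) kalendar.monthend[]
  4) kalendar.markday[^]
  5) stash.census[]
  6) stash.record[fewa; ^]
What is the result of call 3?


Now I run kalendar.monthhop with n=-23, and get 1716-12-24.
I invoke kalendar.yhop with n=-1, and observe 1715-12-24.
I use kalendar.monthend, giving 1715-12-31.
Invoking kalendar.markday with d=^, giving 1715-12-31.
I invoke stash.census: 0.
Now I run stash.record with k=fewa, v=^: nil.

Answer: 1715-12-31


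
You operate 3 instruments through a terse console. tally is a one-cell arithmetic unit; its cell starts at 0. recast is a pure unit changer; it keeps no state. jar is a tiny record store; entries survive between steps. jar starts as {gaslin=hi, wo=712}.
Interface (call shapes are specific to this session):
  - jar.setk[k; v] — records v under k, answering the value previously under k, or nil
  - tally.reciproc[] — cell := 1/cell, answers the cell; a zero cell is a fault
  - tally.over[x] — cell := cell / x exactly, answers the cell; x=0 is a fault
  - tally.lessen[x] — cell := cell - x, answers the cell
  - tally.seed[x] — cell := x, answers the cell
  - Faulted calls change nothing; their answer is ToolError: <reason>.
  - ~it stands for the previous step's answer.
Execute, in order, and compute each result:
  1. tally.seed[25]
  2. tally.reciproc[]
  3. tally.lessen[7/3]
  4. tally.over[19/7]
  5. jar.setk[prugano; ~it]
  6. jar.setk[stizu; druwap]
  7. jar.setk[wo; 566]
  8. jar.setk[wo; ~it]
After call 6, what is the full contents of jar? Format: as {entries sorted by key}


Act: tally.seed[x=25]
Obs: 25
Act: tally.reciproc[]
Obs: 1/25
Act: tally.lessen[x=7/3]
Obs: -172/75
Act: tally.over[x=19/7]
Obs: -1204/1425
Act: jar.setk[k=prugano; v=~it]
Obs: nil
Act: jar.setk[k=stizu; v=druwap]
Obs: nil
Act: jar.setk[k=wo; v=566]
Obs: 712
Act: jar.setk[k=wo; v=~it]
Obs: 566

Answer: {gaslin=hi, prugano=-1204/1425, stizu=druwap, wo=712}


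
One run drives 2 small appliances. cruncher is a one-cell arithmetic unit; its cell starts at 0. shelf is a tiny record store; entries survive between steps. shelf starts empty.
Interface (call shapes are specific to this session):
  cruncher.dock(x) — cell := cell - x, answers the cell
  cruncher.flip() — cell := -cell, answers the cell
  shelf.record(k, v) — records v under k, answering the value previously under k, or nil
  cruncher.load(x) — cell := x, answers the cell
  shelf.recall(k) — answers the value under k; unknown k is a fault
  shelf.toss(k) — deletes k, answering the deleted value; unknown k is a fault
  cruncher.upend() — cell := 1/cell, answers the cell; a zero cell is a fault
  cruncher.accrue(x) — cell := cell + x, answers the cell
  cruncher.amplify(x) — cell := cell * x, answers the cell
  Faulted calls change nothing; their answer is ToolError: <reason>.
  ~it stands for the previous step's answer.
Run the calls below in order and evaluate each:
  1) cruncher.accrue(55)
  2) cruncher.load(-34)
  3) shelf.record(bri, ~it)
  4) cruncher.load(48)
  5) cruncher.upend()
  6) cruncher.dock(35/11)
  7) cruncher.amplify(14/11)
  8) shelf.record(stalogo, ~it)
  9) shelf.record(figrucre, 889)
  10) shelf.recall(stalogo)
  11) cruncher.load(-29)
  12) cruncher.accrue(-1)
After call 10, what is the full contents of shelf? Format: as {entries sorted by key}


I run cruncher.accrue(55), → 55.
I run cruncher.load(-34), which returns -34.
Then shelf.record(bri, ~it), giving nil.
Next I call cruncher.load(48), and get 48.
I use cruncher.upend(), → 1/48.
I invoke cruncher.dock(35/11), and see -1669/528.
Next I call cruncher.amplify(14/11), and get -11683/2904.
I call shelf.record(stalogo, ~it), and see nil.
Using shelf.record(figrucre, 889), yielding nil.
I call shelf.recall(stalogo), and observe -11683/2904.
I call cruncher.load(-29): -29.
Using cruncher.accrue(-1), and observe -30.

Answer: {bri=-34, figrucre=889, stalogo=-11683/2904}


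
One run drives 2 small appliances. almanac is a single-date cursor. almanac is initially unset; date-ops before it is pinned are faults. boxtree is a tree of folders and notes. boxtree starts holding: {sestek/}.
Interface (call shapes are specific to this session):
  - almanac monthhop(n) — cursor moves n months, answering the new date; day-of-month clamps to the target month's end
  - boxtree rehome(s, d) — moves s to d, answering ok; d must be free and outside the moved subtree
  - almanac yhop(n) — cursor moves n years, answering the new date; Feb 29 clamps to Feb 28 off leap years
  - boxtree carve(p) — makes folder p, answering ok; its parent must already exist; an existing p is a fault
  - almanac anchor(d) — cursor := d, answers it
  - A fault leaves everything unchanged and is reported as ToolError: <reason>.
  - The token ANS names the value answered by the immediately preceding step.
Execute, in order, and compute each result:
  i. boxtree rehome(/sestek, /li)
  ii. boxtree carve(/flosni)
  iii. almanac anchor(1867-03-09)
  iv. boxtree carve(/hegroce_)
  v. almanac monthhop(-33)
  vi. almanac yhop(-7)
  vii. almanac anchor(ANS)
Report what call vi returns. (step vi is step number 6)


Answer: 1857-06-09

Derivation:
-> boxtree rehome(s=/sestek, d=/li)
<- ok
-> boxtree carve(p=/flosni)
<- ok
-> almanac anchor(d=1867-03-09)
<- 1867-03-09
-> boxtree carve(p=/hegroce_)
<- ok
-> almanac monthhop(n=-33)
<- 1864-06-09
-> almanac yhop(n=-7)
<- 1857-06-09
-> almanac anchor(d=ANS)
<- 1857-06-09


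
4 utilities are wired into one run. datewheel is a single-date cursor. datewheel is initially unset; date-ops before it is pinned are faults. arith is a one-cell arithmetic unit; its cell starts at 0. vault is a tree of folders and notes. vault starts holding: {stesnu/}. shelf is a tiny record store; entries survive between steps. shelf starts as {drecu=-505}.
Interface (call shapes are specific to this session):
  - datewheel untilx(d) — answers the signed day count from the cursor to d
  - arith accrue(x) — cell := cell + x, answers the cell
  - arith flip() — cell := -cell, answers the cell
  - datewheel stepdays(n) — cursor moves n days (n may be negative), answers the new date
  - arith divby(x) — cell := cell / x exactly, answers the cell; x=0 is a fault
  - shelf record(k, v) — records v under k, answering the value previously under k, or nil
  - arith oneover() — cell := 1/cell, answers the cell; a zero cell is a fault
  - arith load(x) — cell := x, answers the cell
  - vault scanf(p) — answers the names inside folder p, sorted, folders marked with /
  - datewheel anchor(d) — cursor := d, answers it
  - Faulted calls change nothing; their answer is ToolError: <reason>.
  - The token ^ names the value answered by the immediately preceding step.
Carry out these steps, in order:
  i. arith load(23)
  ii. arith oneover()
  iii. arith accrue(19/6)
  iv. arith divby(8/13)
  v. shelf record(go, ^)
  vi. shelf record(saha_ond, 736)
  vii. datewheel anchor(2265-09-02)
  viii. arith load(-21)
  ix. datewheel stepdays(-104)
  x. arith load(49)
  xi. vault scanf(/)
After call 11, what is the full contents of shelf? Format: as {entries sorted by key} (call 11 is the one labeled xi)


Answer: {drecu=-505, go=5759/1104, saha_ond=736}

Derivation:
! 1. arith load(x: 23) ~> 23
! 2. arith oneover() ~> 1/23
! 3. arith accrue(x: 19/6) ~> 443/138
! 4. arith divby(x: 8/13) ~> 5759/1104
! 5. shelf record(k: go, v: ^) ~> nil
! 6. shelf record(k: saha_ond, v: 736) ~> nil
! 7. datewheel anchor(d: 2265-09-02) ~> 2265-09-02
! 8. arith load(x: -21) ~> -21
! 9. datewheel stepdays(n: -104) ~> 2265-05-21
! 10. arith load(x: 49) ~> 49
! 11. vault scanf(p: /) ~> [stesnu/]


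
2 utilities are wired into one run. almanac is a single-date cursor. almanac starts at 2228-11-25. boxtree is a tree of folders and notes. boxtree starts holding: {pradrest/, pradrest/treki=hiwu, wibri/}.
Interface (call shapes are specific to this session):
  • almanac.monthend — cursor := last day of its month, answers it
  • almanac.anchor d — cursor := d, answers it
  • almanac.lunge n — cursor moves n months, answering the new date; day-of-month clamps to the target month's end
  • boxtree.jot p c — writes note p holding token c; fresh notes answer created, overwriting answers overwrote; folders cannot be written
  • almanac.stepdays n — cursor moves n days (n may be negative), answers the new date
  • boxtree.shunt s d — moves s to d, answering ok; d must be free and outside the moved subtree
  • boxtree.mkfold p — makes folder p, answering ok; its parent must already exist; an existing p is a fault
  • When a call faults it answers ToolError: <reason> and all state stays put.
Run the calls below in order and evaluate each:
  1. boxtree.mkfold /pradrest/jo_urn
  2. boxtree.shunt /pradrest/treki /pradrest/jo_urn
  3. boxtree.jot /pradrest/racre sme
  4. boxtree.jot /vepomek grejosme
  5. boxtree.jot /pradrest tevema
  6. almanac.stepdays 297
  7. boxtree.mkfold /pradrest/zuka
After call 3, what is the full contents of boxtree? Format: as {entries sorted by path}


Answer: {pradrest/, pradrest/jo_urn/, pradrest/racre=sme, pradrest/treki=hiwu, wibri/}

Derivation:
CALL boxtree.mkfold[p=/pradrest/jo_urn]
RET  ok
CALL boxtree.shunt[s=/pradrest/treki; d=/pradrest/jo_urn]
RET  ToolError: exists
CALL boxtree.jot[p=/pradrest/racre; c=sme]
RET  created
CALL boxtree.jot[p=/vepomek; c=grejosme]
RET  created
CALL boxtree.jot[p=/pradrest; c=tevema]
RET  ToolError: is a directory
CALL almanac.stepdays[n=297]
RET  2229-09-18
CALL boxtree.mkfold[p=/pradrest/zuka]
RET  ok


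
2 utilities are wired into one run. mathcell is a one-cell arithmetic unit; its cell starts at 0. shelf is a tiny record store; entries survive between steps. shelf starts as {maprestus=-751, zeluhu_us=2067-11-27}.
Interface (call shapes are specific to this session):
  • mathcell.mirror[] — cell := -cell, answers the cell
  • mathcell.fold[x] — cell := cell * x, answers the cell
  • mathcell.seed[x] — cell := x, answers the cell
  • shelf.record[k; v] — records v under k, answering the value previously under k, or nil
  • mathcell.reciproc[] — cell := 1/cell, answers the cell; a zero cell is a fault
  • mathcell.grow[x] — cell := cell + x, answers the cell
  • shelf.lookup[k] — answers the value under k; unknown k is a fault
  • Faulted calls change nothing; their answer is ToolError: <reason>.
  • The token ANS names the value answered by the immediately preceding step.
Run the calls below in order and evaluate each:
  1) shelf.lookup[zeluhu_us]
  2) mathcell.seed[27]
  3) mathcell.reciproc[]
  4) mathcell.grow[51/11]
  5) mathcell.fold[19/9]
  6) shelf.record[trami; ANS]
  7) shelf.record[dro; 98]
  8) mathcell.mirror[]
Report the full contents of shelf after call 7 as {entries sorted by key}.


Answer: {dro=98, maprestus=-751, trami=26372/2673, zeluhu_us=2067-11-27}

Derivation:
→ shelf.lookup(k=zeluhu_us)
← 2067-11-27
→ mathcell.seed(x=27)
← 27
→ mathcell.reciproc()
← 1/27
→ mathcell.grow(x=51/11)
← 1388/297
→ mathcell.fold(x=19/9)
← 26372/2673
→ shelf.record(k=trami, v=ANS)
← nil
→ shelf.record(k=dro, v=98)
← nil
→ mathcell.mirror()
← -26372/2673


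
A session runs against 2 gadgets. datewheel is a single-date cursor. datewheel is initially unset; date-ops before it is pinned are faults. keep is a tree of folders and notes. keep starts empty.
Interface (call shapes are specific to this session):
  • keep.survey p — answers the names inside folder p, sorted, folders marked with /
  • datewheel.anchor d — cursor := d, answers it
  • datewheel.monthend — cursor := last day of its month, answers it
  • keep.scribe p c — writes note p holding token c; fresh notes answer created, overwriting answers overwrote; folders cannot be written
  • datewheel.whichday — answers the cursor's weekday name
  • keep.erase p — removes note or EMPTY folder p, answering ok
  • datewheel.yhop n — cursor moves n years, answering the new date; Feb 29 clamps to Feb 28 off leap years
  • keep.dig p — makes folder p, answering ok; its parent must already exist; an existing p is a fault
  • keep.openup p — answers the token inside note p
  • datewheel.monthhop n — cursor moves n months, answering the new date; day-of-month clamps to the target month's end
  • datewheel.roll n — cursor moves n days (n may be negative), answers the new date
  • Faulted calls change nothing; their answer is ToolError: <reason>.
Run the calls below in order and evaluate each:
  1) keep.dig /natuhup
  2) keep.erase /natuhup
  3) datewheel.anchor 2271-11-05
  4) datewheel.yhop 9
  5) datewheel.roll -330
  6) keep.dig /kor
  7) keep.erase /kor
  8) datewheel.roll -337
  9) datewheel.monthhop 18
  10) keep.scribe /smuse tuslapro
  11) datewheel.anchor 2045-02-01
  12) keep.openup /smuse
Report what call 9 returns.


# 1. dig(/natuhup) ~> ok
# 2. erase(/natuhup) ~> ok
# 3. anchor(2271-11-05) ~> 2271-11-05
# 4. yhop(9) ~> 2280-11-05
# 5. roll(-330) ~> 2279-12-11
# 6. dig(/kor) ~> ok
# 7. erase(/kor) ~> ok
# 8. roll(-337) ~> 2279-01-08
# 9. monthhop(18) ~> 2280-07-08
# 10. scribe(/smuse, tuslapro) ~> created
# 11. anchor(2045-02-01) ~> 2045-02-01
# 12. openup(/smuse) ~> tuslapro

Answer: 2280-07-08


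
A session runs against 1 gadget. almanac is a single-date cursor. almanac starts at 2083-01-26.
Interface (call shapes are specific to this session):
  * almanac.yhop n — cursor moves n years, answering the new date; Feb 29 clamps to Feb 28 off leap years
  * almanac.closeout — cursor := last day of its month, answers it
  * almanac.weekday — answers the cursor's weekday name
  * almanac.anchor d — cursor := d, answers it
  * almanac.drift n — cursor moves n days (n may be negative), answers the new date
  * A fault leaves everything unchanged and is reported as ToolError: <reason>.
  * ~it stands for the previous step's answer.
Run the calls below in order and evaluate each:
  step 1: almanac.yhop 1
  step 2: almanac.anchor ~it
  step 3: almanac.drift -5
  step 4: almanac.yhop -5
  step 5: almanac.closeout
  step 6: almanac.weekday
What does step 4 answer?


Answer: 2079-01-21

Derivation:
[in] yhop n='1'
= 2084-01-26
[in] anchor d='~it'
= 2084-01-26
[in] drift n='-5'
= 2084-01-21
[in] yhop n='-5'
= 2079-01-21
[in] closeout
= 2079-01-31
[in] weekday
= Tuesday


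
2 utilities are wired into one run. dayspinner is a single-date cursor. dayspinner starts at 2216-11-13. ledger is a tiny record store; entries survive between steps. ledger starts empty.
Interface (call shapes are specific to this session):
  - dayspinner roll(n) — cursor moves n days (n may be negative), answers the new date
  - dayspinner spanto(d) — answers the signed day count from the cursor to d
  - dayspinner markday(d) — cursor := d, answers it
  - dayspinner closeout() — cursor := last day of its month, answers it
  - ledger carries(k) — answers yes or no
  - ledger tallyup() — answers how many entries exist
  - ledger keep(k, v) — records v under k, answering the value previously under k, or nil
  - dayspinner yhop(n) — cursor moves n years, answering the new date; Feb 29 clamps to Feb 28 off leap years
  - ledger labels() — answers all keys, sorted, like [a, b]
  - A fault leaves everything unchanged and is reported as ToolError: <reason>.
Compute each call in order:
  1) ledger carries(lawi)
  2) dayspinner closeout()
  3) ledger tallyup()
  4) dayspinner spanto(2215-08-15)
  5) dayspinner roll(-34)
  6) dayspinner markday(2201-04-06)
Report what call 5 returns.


Answer: 2216-10-27

Derivation:
~$ ledger carries k='lawi'
  no
~$ dayspinner closeout
  2216-11-30
~$ ledger tallyup
  0
~$ dayspinner spanto d='2215-08-15'
  -473
~$ dayspinner roll n='-34'
  2216-10-27
~$ dayspinner markday d='2201-04-06'
  2201-04-06


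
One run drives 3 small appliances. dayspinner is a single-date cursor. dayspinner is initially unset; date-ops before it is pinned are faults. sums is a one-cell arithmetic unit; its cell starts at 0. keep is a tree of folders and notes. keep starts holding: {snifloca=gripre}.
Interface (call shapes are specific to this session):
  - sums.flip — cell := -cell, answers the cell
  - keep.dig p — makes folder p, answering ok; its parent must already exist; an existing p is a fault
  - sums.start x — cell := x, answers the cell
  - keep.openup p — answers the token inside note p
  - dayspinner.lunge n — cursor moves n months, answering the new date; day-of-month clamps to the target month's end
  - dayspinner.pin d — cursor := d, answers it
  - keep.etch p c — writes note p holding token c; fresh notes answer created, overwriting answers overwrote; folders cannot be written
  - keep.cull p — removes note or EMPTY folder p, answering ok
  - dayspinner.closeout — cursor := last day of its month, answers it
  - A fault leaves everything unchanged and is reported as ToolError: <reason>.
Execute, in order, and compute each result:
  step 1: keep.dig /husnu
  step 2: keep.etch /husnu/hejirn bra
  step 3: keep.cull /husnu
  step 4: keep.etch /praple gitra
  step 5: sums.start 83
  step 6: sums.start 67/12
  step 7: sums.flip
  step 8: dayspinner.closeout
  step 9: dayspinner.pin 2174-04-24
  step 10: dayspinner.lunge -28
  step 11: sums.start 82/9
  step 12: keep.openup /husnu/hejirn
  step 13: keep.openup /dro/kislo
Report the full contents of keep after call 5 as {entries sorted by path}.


~$ keep.dig p='/husnu'
= ok
~$ keep.etch p='/husnu/hejirn' c='bra'
= created
~$ keep.cull p='/husnu'
= ToolError: not empty
~$ keep.etch p='/praple' c='gitra'
= created
~$ sums.start x='83'
= 83
~$ sums.start x='67/12'
= 67/12
~$ sums.flip
= -67/12
~$ dayspinner.closeout
= ToolError: no date set
~$ dayspinner.pin d='2174-04-24'
= 2174-04-24
~$ dayspinner.lunge n='-28'
= 2171-12-24
~$ sums.start x='82/9'
= 82/9
~$ keep.openup p='/husnu/hejirn'
= bra
~$ keep.openup p='/dro/kislo'
= ToolError: not found

Answer: {husnu/, husnu/hejirn=bra, praple=gitra, snifloca=gripre}


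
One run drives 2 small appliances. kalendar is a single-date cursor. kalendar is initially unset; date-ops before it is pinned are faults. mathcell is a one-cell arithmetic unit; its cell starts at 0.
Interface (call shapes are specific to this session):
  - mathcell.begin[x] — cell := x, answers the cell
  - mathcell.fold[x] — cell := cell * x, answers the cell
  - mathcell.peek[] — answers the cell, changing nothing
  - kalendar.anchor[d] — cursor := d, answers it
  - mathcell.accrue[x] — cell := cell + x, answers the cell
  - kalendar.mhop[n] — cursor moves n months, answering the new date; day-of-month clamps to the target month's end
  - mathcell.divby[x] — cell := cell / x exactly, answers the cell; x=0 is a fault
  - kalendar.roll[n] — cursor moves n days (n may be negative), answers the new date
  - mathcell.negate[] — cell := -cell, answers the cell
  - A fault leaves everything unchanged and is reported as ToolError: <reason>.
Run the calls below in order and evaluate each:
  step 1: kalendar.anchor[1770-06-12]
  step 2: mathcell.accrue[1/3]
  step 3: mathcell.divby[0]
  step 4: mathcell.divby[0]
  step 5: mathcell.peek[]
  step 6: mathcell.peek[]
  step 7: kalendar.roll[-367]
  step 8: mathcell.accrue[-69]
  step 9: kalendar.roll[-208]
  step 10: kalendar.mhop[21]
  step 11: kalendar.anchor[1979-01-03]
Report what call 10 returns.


Answer: 1770-08-14

Derivation:
! kalendar.anchor(d=1770-06-12) => 1770-06-12
! mathcell.accrue(x=1/3) => 1/3
! mathcell.divby(x=0) => ToolError: division by zero
! mathcell.divby(x=0) => ToolError: division by zero
! mathcell.peek() => 1/3
! mathcell.peek() => 1/3
! kalendar.roll(n=-367) => 1769-06-10
! mathcell.accrue(x=-69) => -206/3
! kalendar.roll(n=-208) => 1768-11-14
! kalendar.mhop(n=21) => 1770-08-14
! kalendar.anchor(d=1979-01-03) => 1979-01-03


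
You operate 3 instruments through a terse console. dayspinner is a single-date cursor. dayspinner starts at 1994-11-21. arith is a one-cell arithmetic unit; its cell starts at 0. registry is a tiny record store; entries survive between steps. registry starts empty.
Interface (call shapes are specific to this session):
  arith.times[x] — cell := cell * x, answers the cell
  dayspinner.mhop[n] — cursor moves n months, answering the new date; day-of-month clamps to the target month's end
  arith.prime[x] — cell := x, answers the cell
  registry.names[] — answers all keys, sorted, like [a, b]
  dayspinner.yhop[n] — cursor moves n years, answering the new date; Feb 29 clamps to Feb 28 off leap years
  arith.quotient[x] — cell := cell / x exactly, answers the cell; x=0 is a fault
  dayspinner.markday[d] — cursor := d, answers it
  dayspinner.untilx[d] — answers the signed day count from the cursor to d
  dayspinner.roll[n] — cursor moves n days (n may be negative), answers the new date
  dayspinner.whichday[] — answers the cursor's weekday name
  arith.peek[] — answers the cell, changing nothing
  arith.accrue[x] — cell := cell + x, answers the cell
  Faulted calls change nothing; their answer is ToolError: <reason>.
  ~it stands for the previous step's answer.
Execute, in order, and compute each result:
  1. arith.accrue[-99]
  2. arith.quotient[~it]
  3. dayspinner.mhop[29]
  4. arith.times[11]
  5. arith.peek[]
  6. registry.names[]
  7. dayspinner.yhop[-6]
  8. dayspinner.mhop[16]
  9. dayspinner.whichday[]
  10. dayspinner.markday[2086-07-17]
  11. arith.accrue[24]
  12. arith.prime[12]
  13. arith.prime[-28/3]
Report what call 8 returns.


Using arith.accrue using x='-99', which returns -99.
I try arith.quotient using x='~it': 1.
Invoking dayspinner.mhop using n='29', and see 1997-04-21.
I run arith.times using x='11', and observe 11.
I run arith.peek, and get 11.
Next I call registry.names, → [].
I run dayspinner.yhop using n='-6', → 1991-04-21.
Calling dayspinner.mhop using n='16', — result: 1992-08-21.
I try dayspinner.whichday: Friday.
I invoke dayspinner.markday using d='2086-07-17', → 2086-07-17.
Next I call arith.accrue using x='24', giving 35.
I use arith.prime using x='12', giving 12.
I call arith.prime using x='-28/3', giving -28/3.

Answer: 1992-08-21


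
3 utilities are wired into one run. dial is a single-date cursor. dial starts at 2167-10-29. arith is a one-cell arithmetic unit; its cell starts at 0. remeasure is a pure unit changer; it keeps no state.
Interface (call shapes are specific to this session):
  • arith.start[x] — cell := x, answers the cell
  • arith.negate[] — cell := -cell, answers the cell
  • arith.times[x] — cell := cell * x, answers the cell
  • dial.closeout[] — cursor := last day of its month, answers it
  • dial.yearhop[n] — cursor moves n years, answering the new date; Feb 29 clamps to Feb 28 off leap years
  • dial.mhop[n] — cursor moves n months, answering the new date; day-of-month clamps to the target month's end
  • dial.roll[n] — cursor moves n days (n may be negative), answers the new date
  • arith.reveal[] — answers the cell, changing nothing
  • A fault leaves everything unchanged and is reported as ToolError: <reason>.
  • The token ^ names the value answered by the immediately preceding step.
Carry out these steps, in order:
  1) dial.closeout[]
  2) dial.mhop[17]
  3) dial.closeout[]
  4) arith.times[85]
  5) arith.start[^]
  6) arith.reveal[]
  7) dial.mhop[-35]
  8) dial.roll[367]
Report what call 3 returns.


I call dial.closeout, — result: 2167-10-31.
I try dial.mhop using n: 17, yielding 2169-03-31.
Next I call dial.closeout, and observe 2169-03-31.
I use arith.times using x: 85, and observe 0.
Now I run arith.start using x: ^, giving 0.
Calling arith.reveal, giving 0.
I invoke dial.mhop using n: -35, → 2166-04-30.
Using dial.roll using n: 367, which returns 2167-05-02.

Answer: 2169-03-31


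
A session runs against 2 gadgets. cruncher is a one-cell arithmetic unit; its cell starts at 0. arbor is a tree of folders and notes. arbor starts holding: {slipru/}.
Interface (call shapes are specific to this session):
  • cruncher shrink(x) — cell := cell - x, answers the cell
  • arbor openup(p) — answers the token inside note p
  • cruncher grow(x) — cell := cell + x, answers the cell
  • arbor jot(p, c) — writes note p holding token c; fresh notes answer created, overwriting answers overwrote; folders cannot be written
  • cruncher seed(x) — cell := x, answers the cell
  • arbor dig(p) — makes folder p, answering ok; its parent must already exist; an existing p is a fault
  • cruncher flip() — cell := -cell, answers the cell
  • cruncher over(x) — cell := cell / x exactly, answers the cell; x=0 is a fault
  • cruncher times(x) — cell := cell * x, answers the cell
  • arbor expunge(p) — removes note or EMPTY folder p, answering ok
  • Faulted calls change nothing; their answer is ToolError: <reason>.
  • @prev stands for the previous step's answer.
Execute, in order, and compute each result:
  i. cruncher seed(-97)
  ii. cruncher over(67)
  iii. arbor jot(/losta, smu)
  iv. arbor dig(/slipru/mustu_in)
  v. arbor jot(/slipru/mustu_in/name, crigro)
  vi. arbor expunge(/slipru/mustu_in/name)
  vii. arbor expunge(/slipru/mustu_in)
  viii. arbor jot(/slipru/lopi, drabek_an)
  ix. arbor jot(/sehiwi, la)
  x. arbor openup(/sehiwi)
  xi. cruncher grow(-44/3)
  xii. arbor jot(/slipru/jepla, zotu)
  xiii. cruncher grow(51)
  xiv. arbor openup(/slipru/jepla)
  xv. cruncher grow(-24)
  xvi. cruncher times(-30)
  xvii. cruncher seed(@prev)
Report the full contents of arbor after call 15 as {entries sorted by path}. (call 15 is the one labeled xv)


Answer: {losta=smu, sehiwi=la, slipru/, slipru/jepla=zotu, slipru/lopi=drabek_an}

Derivation:
% cruncher seed x: -97
:: -97
% cruncher over x: 67
:: -97/67
% arbor jot p: /losta c: smu
:: created
% arbor dig p: /slipru/mustu_in
:: ok
% arbor jot p: /slipru/mustu_in/name c: crigro
:: created
% arbor expunge p: /slipru/mustu_in/name
:: ok
% arbor expunge p: /slipru/mustu_in
:: ok
% arbor jot p: /slipru/lopi c: drabek_an
:: created
% arbor jot p: /sehiwi c: la
:: created
% arbor openup p: /sehiwi
:: la
% cruncher grow x: -44/3
:: -3239/201
% arbor jot p: /slipru/jepla c: zotu
:: created
% cruncher grow x: 51
:: 7012/201
% arbor openup p: /slipru/jepla
:: zotu
% cruncher grow x: -24
:: 2188/201
% cruncher times x: -30
:: -21880/67
% cruncher seed x: @prev
:: -21880/67


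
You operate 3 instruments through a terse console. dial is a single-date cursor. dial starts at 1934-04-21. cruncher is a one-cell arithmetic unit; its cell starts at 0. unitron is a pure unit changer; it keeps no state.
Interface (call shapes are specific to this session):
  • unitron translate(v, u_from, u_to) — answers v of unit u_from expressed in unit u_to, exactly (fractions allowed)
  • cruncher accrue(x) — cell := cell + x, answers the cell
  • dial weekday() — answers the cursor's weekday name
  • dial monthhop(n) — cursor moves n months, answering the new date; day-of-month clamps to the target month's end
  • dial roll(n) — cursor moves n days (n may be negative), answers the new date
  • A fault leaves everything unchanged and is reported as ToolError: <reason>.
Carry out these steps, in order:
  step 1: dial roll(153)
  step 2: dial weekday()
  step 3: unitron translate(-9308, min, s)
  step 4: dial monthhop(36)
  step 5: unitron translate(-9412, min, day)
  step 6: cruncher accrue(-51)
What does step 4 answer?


Answer: 1937-09-21

Derivation:
→ dial roll(153)
← 1934-09-21
→ dial weekday()
← Friday
→ unitron translate(-9308, min, s)
← -558480
→ dial monthhop(36)
← 1937-09-21
→ unitron translate(-9412, min, day)
← -2353/360
→ cruncher accrue(-51)
← -51


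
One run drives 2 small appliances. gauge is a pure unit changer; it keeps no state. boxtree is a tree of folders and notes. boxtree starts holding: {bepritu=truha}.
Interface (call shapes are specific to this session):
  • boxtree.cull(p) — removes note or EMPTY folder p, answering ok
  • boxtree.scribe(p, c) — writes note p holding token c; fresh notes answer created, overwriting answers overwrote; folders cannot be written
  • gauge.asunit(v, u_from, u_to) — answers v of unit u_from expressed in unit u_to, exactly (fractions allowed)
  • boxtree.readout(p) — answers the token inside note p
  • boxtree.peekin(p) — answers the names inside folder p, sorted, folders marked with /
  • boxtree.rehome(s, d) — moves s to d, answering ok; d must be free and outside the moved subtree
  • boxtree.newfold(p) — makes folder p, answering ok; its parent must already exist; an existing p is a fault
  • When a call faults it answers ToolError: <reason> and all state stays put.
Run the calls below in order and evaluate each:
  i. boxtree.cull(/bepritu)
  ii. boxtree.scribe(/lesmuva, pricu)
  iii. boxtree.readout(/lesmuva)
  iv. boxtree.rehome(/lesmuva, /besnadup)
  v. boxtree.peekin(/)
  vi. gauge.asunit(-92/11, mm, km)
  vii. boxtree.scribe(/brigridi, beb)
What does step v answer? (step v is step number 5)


Answer: [besnadup]

Derivation:
% cull p='/bepritu'
:: ok
% scribe p='/lesmuva' c='pricu'
:: created
% readout p='/lesmuva'
:: pricu
% rehome s='/lesmuva' d='/besnadup'
:: ok
% peekin p='/'
:: [besnadup]
% asunit v='-92/11' u_from='mm' u_to='km'
:: -23/2750000
% scribe p='/brigridi' c='beb'
:: created


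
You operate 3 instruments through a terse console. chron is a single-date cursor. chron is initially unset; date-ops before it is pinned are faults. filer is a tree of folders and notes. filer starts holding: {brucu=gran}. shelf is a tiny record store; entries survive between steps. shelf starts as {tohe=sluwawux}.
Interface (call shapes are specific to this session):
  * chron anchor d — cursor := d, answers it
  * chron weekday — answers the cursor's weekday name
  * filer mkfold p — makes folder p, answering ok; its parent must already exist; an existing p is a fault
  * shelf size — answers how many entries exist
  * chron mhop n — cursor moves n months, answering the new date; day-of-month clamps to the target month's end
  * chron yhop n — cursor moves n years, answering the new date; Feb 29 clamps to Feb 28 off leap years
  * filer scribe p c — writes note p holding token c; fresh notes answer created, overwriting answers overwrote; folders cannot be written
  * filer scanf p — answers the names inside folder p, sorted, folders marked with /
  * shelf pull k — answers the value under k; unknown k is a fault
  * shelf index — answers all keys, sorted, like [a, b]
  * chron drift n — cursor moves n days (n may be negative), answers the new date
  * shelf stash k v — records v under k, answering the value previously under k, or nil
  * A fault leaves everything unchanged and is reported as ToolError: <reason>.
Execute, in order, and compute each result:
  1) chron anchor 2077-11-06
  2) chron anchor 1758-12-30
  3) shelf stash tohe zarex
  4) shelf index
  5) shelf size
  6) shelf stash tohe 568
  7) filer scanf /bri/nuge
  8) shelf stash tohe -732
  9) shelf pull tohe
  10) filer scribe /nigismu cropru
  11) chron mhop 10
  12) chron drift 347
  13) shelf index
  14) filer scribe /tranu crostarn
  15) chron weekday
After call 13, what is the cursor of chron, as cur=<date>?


Answer: cur=1760-10-11

Derivation:
I invoke chron anchor on d=2077-11-06, which returns 2077-11-06.
I invoke chron anchor on d=1758-12-30, and observe 1758-12-30.
I use shelf stash on k=tohe, v=zarex, → sluwawux.
Next I call shelf index: [tohe].
Then shelf size(), which returns 1.
Invoking shelf stash on k=tohe, v=568, yielding zarex.
I run filer scanf on p=/bri/nuge: ToolError: not found.
I run shelf stash on k=tohe, v=-732, and observe 568.
Using shelf pull on k=tohe, and observe -732.
Using filer scribe on p=/nigismu, c=cropru, → created.
Using chron mhop on n=10, and see 1759-10-30.
Invoking chron drift on n=347, which returns 1760-10-11.
Now I run shelf index(), giving [tohe].
I use filer scribe on p=/tranu, c=crostarn: created.
Using chron weekday(), and see Saturday.


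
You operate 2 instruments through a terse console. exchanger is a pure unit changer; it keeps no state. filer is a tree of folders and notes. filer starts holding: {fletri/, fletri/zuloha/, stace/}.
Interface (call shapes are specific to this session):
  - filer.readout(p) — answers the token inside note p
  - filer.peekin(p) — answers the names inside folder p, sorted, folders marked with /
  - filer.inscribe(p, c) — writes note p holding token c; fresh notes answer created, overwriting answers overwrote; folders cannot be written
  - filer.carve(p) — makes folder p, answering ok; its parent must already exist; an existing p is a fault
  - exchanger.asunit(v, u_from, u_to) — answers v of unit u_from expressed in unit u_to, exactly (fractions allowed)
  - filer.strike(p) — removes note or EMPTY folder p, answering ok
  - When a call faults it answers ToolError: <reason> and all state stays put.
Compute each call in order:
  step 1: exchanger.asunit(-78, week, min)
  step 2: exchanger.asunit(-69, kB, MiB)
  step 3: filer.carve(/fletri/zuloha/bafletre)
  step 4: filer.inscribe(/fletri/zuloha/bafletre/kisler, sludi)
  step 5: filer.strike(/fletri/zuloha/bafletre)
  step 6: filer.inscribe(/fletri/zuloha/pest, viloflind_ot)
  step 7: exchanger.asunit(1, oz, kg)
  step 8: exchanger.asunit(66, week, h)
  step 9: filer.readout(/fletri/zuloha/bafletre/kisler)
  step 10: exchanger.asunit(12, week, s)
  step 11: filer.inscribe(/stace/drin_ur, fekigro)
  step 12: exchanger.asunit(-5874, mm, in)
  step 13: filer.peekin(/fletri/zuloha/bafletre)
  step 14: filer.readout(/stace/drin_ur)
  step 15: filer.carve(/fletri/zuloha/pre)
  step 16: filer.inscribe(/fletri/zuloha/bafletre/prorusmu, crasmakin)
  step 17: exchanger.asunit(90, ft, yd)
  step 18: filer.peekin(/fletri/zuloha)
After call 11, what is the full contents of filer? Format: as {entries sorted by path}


# 1. exchanger.asunit(-78, week, min) ~> -786240
# 2. exchanger.asunit(-69, kB, MiB) ~> -8625/131072
# 3. filer.carve(/fletri/zuloha/bafletre) ~> ok
# 4. filer.inscribe(/fletri/zuloha/bafletre/kisler, sludi) ~> created
# 5. filer.strike(/fletri/zuloha/bafletre) ~> ToolError: not empty
# 6. filer.inscribe(/fletri/zuloha/pest, viloflind_ot) ~> created
# 7. exchanger.asunit(1, oz, kg) ~> 45359237/1600000000
# 8. exchanger.asunit(66, week, h) ~> 11088
# 9. filer.readout(/fletri/zuloha/bafletre/kisler) ~> sludi
# 10. exchanger.asunit(12, week, s) ~> 7257600
# 11. filer.inscribe(/stace/drin_ur, fekigro) ~> created
# 12. exchanger.asunit(-5874, mm, in) ~> -29370/127
# 13. filer.peekin(/fletri/zuloha/bafletre) ~> [kisler]
# 14. filer.readout(/stace/drin_ur) ~> fekigro
# 15. filer.carve(/fletri/zuloha/pre) ~> ok
# 16. filer.inscribe(/fletri/zuloha/bafletre/prorusmu, crasmakin) ~> created
# 17. exchanger.asunit(90, ft, yd) ~> 30
# 18. filer.peekin(/fletri/zuloha) ~> [bafletre/, pest, pre/]

Answer: {fletri/, fletri/zuloha/, fletri/zuloha/bafletre/, fletri/zuloha/bafletre/kisler=sludi, fletri/zuloha/pest=viloflind_ot, stace/, stace/drin_ur=fekigro}


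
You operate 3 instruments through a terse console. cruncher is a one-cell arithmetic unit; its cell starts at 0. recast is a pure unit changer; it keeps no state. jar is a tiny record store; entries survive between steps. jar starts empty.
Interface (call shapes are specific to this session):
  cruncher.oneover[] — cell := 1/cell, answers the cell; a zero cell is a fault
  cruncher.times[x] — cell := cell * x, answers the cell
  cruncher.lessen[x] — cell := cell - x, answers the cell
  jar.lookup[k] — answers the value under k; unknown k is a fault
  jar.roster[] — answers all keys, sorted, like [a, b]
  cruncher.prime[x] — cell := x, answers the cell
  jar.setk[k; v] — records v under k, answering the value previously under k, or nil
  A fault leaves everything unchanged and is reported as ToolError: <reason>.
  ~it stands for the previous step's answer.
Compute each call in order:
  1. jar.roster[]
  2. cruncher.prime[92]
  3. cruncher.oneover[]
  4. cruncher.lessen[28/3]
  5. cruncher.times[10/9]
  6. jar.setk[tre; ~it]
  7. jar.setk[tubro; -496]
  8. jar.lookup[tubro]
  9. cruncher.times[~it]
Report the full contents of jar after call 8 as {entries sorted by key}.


% 1. roster() : []
% 2. prime(x='92') : 92
% 3. oneover() : 1/92
% 4. lessen(x='28/3') : -2573/276
% 5. times(x='10/9') : -12865/1242
% 6. setk(k='tre', v='~it') : nil
% 7. setk(k='tubro', v='-496') : nil
% 8. lookup(k='tubro') : -496
% 9. times(x='~it') : 3190520/621

Answer: {tre=-12865/1242, tubro=-496}


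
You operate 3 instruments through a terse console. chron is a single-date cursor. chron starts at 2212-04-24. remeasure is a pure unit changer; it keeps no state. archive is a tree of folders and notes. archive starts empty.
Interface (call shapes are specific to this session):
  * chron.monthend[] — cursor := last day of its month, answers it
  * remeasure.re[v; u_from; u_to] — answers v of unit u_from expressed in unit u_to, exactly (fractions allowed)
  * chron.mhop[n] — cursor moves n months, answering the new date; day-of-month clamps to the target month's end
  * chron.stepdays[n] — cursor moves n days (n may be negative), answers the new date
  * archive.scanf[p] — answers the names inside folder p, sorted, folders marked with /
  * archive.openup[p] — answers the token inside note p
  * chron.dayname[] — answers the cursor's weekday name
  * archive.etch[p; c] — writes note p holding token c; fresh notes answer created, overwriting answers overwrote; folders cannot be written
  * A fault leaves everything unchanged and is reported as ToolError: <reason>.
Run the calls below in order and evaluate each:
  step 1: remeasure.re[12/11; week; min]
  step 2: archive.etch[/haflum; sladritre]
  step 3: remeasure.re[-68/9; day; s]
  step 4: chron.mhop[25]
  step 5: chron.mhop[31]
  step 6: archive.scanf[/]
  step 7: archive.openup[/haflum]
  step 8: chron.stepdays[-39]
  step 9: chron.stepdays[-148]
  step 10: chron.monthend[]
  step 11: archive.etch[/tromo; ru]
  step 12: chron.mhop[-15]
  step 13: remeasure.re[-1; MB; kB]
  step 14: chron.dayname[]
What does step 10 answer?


Step: re[v=12/11; u_from=week; u_to=min]
Result: 120960/11
Step: etch[p=/haflum; c=sladritre]
Result: created
Step: re[v=-68/9; u_from=day; u_to=s]
Result: -652800
Step: mhop[n=25]
Result: 2214-05-24
Step: mhop[n=31]
Result: 2216-12-24
Step: scanf[p=/]
Result: [haflum]
Step: openup[p=/haflum]
Result: sladritre
Step: stepdays[n=-39]
Result: 2216-11-15
Step: stepdays[n=-148]
Result: 2216-06-20
Step: monthend[]
Result: 2216-06-30
Step: etch[p=/tromo; c=ru]
Result: created
Step: mhop[n=-15]
Result: 2215-03-30
Step: re[v=-1; u_from=MB; u_to=kB]
Result: -1000
Step: dayname[]
Result: Thursday

Answer: 2216-06-30
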